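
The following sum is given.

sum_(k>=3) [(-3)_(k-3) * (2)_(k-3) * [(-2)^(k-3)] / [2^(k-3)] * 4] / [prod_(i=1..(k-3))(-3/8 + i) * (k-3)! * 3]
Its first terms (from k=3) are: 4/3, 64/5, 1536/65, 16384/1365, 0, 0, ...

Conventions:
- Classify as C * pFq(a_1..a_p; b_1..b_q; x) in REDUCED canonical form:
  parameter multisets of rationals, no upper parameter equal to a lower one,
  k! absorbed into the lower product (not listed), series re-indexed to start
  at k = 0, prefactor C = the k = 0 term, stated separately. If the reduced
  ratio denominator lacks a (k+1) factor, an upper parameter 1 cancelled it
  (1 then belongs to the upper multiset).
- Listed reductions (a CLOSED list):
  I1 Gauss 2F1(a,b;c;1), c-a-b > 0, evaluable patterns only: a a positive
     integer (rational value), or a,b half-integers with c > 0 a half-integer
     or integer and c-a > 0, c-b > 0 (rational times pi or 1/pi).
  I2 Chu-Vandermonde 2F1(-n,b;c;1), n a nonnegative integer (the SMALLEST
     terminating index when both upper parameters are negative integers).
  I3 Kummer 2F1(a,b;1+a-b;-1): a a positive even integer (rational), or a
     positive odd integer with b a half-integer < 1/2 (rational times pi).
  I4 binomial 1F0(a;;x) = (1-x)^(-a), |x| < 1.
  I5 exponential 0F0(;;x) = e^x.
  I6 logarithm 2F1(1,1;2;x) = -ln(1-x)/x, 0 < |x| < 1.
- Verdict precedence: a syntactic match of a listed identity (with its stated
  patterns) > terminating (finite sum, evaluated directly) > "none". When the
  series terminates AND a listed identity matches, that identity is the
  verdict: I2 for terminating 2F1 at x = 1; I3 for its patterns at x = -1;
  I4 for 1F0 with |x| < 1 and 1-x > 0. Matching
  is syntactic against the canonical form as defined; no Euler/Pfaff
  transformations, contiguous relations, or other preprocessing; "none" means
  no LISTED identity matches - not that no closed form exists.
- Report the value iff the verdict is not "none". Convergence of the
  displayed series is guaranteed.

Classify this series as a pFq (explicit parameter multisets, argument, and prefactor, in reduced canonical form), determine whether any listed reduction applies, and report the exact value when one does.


With C = 4/3: the canonical form is 2F1(-3, 2; 5/8; -1). Verdict: terminating (-3 upstairs). 4 nonzero terms in all; added directly. Exact value: 22644/455.

Key step: t_0 = 4/3 here, and the lower running product (prefactor 4/3) is a rising factorial.
Step ratio: r(k) = (-1) * (k-3) (k+2) / [(k+5/8) (k+1)] - rational in k, leading ratio (-1); with t_0 = 4/3, classification follows.


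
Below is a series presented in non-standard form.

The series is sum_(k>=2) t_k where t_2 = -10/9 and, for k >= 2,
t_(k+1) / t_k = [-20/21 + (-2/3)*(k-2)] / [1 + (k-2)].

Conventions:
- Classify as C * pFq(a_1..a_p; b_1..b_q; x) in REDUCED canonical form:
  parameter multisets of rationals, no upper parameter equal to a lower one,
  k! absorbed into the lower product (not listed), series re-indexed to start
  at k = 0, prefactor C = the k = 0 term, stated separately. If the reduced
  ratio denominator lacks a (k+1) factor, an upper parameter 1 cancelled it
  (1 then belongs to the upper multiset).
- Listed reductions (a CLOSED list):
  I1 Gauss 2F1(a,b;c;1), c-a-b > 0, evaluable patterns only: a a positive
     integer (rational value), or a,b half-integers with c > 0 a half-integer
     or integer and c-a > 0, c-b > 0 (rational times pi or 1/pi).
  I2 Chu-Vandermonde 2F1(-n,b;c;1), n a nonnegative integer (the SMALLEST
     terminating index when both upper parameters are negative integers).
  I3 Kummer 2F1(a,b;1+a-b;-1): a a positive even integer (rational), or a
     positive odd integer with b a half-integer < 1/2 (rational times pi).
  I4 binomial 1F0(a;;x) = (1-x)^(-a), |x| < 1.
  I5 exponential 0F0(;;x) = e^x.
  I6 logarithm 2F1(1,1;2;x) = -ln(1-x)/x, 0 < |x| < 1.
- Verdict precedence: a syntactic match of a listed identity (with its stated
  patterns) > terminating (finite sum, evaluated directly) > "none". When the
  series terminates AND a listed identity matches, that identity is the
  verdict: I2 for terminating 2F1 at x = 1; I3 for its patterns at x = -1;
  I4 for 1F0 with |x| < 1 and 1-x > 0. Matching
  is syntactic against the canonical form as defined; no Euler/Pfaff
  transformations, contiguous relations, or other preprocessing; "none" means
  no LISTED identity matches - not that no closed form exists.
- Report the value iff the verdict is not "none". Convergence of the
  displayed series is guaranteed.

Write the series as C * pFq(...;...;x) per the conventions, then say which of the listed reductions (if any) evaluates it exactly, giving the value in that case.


Classification (C = -10/9): 1F0 with upper {10/7}, lower {-}, argument x = -2/3. Verdict: the binomial series (I4) applies (the 1F0 binomial series: exponent -10/7, x = -2/3). Exact value: (-10/9) * (5/3)^(-10/7).

Key observation: t_0 = -10/9 here, and factor the ratio over Q (C = -10/9): negated roots = parameters.
Step ratio: r(k) = (-2/3) * (k+10/7) / [(k+1)] - rational; roots negated = parameters, x = (-2/3), C = -10/9.


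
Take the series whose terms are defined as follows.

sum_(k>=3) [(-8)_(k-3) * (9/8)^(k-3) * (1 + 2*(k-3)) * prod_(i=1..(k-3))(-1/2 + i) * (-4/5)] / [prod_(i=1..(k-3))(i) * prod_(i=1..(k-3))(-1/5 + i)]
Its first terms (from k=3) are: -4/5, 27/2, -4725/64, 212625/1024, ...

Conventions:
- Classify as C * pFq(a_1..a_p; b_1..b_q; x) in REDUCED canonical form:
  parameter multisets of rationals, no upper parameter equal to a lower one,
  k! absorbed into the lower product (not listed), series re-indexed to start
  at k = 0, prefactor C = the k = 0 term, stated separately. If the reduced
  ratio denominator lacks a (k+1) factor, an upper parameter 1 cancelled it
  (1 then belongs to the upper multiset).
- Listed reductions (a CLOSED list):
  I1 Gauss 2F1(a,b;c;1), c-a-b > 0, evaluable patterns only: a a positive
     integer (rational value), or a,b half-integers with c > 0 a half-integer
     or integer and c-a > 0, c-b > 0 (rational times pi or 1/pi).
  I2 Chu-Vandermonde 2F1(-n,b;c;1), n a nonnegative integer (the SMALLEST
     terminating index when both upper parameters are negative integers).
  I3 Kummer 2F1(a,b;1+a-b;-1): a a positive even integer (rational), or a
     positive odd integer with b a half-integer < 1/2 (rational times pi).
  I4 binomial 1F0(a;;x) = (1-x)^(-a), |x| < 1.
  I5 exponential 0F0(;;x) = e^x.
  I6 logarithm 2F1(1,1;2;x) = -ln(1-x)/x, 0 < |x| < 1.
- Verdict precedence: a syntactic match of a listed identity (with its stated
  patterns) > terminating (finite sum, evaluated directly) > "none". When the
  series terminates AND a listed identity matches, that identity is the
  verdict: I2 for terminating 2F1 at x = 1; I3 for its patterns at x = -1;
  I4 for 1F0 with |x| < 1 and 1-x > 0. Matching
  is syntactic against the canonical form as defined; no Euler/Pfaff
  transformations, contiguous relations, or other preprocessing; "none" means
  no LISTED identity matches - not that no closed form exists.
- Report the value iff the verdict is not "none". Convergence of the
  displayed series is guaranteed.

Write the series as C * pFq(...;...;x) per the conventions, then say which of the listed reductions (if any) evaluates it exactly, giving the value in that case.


First insight: t_0 = -4/5 here, and the (2k+1) factor (C = -4/5, x = 9/8) shifts (1/2)_k to (3/2)_k.
Step ratio: r(k) = (9/8) * (k-8) (k+3/2) / [(k+4/5) (k+1)] - rational in k. x = (9/8); t_0 = -4/5; negate the roots.

At argument 9/8: a 2F1 with upper {-8, 3/2}, lower {4/5}, scaled by C = -4/5. Verdict: terminating - no listed pattern fits, but -8 in the upper list cuts the series at k = 8; direct evaluation. Exact value: 54351354096349/6436953385861120.


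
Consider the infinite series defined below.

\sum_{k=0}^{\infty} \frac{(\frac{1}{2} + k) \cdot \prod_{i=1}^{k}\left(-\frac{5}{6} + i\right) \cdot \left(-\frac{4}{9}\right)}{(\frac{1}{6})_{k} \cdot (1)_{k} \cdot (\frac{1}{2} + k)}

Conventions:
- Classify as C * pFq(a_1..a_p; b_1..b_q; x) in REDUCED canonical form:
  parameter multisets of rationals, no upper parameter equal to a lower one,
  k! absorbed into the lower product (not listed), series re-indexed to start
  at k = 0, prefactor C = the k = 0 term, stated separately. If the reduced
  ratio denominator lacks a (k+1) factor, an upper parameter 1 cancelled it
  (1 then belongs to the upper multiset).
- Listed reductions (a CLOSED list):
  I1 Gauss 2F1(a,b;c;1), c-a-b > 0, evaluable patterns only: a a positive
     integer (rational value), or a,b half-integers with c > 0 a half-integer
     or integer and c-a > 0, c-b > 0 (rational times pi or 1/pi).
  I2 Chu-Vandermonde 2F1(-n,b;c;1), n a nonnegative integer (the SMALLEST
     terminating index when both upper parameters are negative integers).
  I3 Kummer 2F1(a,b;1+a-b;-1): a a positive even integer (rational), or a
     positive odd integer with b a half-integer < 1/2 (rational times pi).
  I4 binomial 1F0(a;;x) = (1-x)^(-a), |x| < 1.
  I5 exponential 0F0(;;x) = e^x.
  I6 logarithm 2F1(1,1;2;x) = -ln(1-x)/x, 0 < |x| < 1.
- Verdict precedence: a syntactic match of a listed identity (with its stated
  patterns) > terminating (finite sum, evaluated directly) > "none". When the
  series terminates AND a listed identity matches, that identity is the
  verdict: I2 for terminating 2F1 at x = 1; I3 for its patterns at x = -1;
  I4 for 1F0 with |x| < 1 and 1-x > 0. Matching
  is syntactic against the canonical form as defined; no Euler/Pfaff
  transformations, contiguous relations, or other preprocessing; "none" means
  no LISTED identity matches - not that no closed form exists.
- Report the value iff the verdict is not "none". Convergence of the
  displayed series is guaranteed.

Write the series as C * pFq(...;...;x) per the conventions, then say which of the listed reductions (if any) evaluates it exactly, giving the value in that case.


With C = -\frac{4}{9}: the canonical form is 0F0(-; -; 1). Verdict (x = 1): the exponential series (I5) applies (the 0F0 exponential series at x = 1). Its exact value is \left(-\frac{4}{9}\right) \cdot e^{1}.

Key step: t_0 = -\frac{4}{9} here, and the parameter 1/6 appears in both the upper and lower lists and cancels (alongside the other common factor).
Consecutive-term ratio: r(k) = 1 * 1 / [(k+1)] - poly over poly, x = 1 from leading terms; C = -\frac{4}{9} at k = 0.


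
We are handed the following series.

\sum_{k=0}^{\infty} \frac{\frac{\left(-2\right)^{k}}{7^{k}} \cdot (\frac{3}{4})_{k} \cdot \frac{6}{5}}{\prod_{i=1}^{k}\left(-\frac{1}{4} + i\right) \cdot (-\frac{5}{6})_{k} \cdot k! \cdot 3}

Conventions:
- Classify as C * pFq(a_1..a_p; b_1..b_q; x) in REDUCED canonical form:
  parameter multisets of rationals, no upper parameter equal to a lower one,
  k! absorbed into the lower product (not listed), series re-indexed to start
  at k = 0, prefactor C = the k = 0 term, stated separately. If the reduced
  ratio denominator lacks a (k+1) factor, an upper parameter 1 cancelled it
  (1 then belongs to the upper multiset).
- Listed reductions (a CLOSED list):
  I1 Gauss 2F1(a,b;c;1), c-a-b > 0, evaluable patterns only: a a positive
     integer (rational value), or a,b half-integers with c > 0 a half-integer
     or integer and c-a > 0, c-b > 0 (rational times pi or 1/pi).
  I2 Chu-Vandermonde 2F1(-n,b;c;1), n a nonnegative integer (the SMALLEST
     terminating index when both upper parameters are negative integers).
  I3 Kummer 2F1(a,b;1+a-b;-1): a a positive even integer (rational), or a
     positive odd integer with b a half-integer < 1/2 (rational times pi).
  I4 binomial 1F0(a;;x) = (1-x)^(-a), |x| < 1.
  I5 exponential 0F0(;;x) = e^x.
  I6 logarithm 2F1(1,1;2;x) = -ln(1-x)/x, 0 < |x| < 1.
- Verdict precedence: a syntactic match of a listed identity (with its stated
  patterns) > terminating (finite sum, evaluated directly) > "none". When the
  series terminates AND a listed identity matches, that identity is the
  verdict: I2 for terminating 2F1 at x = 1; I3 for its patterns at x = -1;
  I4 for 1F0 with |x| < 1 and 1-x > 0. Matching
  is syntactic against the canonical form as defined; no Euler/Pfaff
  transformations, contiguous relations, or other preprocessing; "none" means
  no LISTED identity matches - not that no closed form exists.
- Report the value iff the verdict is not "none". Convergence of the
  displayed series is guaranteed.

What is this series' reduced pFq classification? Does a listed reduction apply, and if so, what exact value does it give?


With C = \frac{2}{5}: the canonical form is 0F1(-; -\frac{5}{6}; -\frac{2}{7}). Verdict: no listed reduction: x = -\frac{2}{7} and upper {-} fail every I1-I6 pattern.

Key step: x = -\frac{2}{7} and the parameter 3/4 appears in both the upper and lower lists and cancels.
Consecutive-term ratio: r(k) = -\frac{2}{7} * 1 / [(k-\frac{5}{6}) (k+1)] ; factor over Q: parameters, x = -\frac{2}{7}, and C = \frac{2}{5}.


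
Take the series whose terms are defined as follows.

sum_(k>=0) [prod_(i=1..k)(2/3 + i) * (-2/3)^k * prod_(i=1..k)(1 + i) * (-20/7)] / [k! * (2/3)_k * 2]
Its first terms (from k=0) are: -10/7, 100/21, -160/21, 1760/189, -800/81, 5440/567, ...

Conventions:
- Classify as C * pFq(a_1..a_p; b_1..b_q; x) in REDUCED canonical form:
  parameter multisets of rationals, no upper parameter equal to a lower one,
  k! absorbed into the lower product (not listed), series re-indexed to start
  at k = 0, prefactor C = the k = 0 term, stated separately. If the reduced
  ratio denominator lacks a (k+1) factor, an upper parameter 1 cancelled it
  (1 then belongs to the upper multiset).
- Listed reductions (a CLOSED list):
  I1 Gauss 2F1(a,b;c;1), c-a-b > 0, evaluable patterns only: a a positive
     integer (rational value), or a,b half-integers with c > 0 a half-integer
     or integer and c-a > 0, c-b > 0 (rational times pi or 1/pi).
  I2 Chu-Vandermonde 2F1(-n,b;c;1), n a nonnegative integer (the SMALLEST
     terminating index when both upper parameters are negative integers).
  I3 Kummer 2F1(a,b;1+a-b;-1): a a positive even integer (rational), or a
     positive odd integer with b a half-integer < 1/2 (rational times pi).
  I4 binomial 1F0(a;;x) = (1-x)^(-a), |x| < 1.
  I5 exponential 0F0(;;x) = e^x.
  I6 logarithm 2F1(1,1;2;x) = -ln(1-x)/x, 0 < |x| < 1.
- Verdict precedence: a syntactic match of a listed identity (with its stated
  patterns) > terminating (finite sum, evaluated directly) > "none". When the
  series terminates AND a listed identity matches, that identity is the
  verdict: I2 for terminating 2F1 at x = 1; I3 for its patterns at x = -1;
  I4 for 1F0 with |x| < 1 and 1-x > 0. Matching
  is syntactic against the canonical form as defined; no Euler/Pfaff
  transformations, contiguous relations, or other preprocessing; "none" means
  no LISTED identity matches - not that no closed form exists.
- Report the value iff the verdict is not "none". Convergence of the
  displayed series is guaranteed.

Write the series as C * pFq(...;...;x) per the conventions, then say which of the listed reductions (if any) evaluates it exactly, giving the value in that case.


Canonical form: C = -10/7 times 2F1 with upper {5/3, 2}, lower {2/3}, x = -2/3. Verdict: none - this 2F1 at x = -2/3 matches no listed pattern, and upper {5/3, 2} holds no stopper.

Structural cue: x = (-2/3) and the constant factors (prefactor -10/7) combine into one prefactor.
Term ratio: r(k) = (-2/3) * (k+5/3) (k+2) / [(k+2/3) (k+1)] - rational in k. x = (-2/3); t_0 = -10/7; negate the roots.


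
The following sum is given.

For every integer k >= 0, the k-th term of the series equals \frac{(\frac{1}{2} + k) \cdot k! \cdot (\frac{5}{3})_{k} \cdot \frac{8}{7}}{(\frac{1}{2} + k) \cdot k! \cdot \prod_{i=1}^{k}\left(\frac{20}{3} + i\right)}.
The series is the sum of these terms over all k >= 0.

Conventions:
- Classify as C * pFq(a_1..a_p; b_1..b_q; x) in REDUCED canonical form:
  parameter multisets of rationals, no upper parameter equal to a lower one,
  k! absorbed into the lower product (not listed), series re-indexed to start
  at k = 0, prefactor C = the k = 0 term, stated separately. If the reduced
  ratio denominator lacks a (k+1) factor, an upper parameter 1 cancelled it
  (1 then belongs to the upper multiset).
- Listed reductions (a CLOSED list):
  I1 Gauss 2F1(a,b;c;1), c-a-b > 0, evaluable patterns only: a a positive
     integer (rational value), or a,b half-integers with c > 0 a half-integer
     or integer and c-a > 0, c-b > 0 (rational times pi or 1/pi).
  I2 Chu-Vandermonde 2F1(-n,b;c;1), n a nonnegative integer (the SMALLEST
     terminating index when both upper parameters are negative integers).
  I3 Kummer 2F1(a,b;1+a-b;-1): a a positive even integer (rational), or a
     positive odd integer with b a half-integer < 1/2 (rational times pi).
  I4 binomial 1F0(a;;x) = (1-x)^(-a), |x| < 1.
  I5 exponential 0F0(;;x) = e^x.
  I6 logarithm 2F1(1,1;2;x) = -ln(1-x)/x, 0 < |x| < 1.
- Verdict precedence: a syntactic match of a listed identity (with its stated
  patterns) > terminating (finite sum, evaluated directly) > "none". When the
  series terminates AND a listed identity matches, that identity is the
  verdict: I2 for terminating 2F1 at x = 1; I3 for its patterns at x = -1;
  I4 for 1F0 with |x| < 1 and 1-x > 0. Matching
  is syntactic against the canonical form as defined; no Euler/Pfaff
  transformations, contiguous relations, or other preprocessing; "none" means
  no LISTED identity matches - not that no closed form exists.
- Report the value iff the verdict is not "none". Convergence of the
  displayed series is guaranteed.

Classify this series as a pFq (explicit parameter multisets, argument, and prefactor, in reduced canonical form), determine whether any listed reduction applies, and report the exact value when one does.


Prefactor \frac{8}{7}, argument 1: 2F1 with upper {1, \frac{5}{3}} over lower {\frac{23}{3}}. Verdict at x = 1: Gauss's theorem (I1) matches (x = 1: the Gamma ratio telescopes since c-a-b = 5 > 0 and a = 1 in Z>0). Value: \frac{32}{21}.

Key step: x = 1 and the lower running product (C = 8/7) is a rising factorial.
Ratio: r(k) = 1 * (k+1) (k+\frac{5}{3}) / [(k+\frac{23}{3}) (k+1)] - poly over poly, x = 1 from leading terms; C = \frac{8}{7} at k = 0.


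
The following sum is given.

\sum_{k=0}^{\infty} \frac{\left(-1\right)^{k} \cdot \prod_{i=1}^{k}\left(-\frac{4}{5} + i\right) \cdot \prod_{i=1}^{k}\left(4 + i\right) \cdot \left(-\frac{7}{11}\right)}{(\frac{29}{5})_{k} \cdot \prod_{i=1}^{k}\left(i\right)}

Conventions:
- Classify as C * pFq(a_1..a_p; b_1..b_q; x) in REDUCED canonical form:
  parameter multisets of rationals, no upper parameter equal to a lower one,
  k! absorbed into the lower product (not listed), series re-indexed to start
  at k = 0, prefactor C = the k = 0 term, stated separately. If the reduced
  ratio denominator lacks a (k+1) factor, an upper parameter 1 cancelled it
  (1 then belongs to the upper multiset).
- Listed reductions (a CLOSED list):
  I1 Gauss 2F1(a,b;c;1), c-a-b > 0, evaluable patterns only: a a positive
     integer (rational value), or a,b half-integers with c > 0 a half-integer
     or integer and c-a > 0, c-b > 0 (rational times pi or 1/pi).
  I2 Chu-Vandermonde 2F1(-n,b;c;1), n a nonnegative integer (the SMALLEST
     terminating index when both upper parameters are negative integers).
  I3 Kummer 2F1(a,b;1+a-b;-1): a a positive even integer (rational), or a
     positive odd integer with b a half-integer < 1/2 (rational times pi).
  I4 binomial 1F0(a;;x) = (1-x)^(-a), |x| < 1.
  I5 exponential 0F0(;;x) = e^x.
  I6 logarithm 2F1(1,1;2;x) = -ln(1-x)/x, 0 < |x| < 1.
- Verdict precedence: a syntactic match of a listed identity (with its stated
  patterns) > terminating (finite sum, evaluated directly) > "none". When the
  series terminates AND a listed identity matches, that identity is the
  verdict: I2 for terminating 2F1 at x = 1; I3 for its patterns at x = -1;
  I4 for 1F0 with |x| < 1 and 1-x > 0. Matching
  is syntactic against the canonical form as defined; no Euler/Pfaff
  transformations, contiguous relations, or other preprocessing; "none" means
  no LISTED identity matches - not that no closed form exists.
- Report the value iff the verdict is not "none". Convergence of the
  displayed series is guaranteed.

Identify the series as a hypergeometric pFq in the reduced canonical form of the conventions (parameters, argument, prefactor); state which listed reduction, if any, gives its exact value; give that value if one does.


Canonical form: C = -\frac{7}{11} times 2F1 with upper {\frac{1}{5}, 5}, lower {\frac{29}{5}}, x = -1. Verdict: none - at argument -1 the multisets {\frac{1}{5}, 5} ; {\frac{29}{5}} match no listed identity.

Key step: with t_0 = -\frac{7}{11}, the running product (C = -7/11, x = -1) telescopes to a rising factorial.
Step ratio: r(k) = -1 * (k+\frac{1}{5}) (k+5) / [(k+\frac{29}{5}) (k+1)] - rational; roots negated = parameters, x = -1, C = -\frac{7}{11}.


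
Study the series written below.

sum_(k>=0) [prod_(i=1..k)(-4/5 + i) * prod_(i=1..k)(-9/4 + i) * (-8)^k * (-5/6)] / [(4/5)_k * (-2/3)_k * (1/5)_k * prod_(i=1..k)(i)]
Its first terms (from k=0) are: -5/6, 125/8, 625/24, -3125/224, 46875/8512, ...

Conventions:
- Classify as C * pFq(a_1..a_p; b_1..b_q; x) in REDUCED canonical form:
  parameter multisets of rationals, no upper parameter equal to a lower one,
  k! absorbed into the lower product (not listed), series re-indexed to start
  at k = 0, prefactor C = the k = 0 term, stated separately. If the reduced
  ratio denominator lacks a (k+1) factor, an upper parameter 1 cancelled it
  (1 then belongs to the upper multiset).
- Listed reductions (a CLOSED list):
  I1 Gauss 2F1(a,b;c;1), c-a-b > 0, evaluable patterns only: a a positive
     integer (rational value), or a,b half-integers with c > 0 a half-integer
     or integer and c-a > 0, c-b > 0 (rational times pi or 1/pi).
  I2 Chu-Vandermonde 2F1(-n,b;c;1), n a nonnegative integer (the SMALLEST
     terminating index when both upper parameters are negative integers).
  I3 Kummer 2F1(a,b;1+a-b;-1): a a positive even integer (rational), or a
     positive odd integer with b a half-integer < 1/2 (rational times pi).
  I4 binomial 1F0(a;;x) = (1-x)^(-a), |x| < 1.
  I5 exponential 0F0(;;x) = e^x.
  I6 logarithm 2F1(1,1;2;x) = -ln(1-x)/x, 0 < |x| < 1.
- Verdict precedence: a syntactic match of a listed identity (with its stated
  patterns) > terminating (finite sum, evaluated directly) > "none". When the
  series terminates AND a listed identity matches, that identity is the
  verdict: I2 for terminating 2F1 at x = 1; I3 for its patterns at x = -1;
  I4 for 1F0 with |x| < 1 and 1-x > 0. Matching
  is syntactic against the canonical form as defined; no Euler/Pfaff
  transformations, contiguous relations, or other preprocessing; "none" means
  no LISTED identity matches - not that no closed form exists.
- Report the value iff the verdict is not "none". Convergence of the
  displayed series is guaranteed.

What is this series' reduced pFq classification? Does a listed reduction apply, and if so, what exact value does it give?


At argument -8: a 1F2 with upper {-5/4}, lower {-2/3, 4/5}, scaled by C = -5/6. Verdict: none (x = -8): each listed identity misses the multisets {-5/4} ; {-2/3, 4/5}.

The tell: with t_0 = -5/6, the product of the first k integers (C = -5/6) is k!.
Step ratio: r(k) = (-8) * (k-5/4) / [(k-2/3) (k+4/5) (k+1)] - rational in k. x = (-8); t_0 = -5/6; negate the roots.


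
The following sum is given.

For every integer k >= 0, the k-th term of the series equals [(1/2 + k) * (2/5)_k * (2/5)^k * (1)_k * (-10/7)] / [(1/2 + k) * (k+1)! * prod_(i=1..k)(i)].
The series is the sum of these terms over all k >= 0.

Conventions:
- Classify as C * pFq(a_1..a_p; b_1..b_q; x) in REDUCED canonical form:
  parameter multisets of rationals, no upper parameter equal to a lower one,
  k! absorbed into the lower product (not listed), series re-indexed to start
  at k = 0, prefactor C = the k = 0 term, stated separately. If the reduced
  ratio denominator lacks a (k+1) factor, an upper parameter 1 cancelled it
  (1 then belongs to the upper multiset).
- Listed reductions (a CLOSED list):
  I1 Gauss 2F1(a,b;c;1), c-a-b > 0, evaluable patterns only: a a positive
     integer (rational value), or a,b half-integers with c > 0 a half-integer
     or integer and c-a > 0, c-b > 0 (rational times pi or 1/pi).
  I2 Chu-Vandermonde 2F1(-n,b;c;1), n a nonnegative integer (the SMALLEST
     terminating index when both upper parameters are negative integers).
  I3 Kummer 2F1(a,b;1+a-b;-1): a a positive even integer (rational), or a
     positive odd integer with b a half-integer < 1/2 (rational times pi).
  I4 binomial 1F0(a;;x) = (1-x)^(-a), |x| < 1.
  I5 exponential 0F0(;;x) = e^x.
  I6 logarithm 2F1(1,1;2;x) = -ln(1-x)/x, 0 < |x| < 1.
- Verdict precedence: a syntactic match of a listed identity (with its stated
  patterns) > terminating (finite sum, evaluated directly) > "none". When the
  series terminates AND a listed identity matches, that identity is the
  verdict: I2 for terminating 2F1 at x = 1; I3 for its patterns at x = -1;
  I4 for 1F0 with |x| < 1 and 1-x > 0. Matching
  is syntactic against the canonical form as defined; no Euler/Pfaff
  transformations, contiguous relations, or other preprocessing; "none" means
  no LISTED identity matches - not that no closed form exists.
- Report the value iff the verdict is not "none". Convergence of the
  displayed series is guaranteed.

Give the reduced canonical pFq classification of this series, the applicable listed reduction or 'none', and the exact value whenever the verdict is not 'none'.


Key step: x = (2/5) and k + 1/2 divides numerator and denominator alike; C = -10/7, x = 2/5 after cancelling.
Term ratio: r(k) = (2/5) * (k+2/5) (k+1) / [(k+2) (k+1)] - poly over poly, x = (2/5) from leading terms; C = -10/7 at k = 0.

The series (x = 2/5) is 2F1: upper {2/5, 1}, lower {2}, prefactor -10/7. Verdict: none (x = 2/5): each listed identity misses the multisets {2/5, 1} ; {2}.


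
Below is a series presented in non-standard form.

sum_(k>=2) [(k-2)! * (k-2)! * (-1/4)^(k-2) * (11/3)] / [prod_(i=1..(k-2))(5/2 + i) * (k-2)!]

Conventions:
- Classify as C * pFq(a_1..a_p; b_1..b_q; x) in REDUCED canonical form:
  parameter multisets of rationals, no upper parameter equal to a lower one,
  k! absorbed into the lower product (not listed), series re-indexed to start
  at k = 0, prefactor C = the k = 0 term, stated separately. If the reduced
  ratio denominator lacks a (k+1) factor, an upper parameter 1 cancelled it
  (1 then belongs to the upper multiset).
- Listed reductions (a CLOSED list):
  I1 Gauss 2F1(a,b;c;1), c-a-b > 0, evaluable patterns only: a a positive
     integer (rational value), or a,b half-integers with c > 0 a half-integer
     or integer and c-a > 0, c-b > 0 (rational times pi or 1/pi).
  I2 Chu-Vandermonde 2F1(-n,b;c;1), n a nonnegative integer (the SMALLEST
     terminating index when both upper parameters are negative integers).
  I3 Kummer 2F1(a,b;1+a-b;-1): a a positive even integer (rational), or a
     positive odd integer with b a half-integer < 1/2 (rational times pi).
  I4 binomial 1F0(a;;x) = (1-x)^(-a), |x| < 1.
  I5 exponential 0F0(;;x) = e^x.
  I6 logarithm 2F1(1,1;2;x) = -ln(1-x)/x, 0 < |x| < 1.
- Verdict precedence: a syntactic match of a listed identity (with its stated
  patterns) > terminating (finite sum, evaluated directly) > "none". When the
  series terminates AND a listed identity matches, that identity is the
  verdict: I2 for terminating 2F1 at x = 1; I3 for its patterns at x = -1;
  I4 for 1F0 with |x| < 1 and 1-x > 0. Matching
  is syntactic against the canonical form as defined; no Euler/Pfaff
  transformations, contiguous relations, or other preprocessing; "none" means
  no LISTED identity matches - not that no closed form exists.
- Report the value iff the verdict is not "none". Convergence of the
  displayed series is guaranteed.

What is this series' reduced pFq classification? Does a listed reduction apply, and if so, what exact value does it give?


x = -1/4 here; the reduced form reads 2F1, upper {1, 1}, lower {7/2}, C = 11/3. Verdict: none (x = -1/4): each listed identity misses the multisets {1, 1} ; {7/2}.

First insight: t_0 = 11/3 here, and the lower running product (prefactor 11/3) is a rising factorial.
Step ratio: r(k) = (-1/4) * (k+1) (k+1) / [(k+7/2) (k+1)] - poly over poly, x = (-1/4) from leading terms; C = 11/3 at k = 0.


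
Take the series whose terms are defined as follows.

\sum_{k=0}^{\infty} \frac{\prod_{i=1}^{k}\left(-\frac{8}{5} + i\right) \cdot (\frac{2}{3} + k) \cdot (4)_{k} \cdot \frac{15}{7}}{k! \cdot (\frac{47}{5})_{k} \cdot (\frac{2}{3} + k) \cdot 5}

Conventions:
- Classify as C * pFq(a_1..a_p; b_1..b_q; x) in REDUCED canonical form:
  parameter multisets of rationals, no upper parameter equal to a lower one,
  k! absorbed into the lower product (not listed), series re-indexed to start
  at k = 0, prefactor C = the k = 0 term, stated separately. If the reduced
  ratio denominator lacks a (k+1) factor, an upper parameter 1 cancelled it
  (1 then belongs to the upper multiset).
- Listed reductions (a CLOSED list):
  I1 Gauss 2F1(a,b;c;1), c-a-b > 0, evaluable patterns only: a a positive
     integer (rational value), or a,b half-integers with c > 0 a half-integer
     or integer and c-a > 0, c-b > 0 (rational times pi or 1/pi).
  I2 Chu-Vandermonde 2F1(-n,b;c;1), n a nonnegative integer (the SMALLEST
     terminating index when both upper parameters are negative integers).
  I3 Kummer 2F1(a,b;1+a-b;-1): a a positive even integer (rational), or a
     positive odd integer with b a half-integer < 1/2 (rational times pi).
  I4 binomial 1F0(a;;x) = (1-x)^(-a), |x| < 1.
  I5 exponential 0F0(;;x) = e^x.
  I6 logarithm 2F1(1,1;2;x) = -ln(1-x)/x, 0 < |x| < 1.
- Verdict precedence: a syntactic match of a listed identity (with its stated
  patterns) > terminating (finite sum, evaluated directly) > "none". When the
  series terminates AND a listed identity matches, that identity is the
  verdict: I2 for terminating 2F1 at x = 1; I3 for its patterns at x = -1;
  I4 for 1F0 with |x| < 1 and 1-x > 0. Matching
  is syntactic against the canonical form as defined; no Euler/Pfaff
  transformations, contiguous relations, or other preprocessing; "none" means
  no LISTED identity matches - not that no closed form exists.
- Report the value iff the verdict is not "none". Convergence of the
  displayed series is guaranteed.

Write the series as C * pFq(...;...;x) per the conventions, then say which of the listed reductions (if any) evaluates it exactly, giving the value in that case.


The series (x = 1) is 2F1: upper {-\frac{3}{5}, 4}, lower {\frac{47}{5}}, prefactor \frac{3}{7}. Verdict: the Gauss summation I1 fires (x = 1: the Gamma ratio telescopes since c-a-b = 6 > 0 and a = 4 in Z>0). Sum: \frac{1332}{4375}.

Key observation: with t_0 = \frac{3}{7}, the running product (C = 3/7) telescopes to a rising factorial.
Adjacent-term ratio: r(k) = 1 * (k-\frac{3}{5}) (k+4) / [(k+\frac{47}{5}) (k+1)] - poly over poly, x = 1 from leading terms; C = \frac{3}{7} at k = 0.


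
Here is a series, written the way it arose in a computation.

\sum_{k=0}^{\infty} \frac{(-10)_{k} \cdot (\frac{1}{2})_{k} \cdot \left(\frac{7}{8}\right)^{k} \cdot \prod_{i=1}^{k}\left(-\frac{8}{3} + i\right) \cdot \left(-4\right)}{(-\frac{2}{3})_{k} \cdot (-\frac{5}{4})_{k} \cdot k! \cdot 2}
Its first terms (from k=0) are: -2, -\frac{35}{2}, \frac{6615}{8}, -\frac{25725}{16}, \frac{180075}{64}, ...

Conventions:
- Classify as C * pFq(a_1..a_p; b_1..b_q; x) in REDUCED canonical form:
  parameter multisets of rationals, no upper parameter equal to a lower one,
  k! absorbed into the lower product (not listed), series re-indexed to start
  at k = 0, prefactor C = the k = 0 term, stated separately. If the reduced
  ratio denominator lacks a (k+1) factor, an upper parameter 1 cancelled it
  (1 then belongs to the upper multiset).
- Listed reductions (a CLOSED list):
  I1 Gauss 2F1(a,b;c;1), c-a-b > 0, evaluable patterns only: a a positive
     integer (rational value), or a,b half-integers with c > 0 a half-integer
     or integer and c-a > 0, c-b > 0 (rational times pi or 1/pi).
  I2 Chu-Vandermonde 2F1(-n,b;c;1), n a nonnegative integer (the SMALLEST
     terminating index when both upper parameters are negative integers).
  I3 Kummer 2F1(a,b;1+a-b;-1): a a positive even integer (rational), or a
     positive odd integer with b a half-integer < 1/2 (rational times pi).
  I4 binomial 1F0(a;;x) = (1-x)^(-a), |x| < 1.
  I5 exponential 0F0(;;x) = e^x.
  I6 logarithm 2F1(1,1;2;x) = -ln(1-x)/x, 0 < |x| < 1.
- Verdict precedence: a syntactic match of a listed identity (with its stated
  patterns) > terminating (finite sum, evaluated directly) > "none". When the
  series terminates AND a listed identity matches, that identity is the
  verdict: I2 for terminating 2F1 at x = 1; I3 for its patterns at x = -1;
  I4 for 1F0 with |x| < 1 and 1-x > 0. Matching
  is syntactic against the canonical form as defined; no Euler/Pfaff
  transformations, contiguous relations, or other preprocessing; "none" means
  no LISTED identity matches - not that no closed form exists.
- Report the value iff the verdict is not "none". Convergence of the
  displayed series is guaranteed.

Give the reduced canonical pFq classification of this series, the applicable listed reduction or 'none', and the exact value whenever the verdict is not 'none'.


Classification (C = -2): 3F2 with upper {-10, -\frac{5}{3}, \frac{1}{2}}, lower {-\frac{5}{4}, -\frac{2}{3}}, argument x = \frac{7}{8}. Verdict: terminating - upper parameter -10 makes this a finite sum (last index 10), evaluated exactly. Exact value: \frac{30528513072525029}{96487863746560}.

First insight: from the first term -2: the constant factors (C = -2) combine into one prefactor.
Adjacent-term ratio: r(k) = \frac{7}{8} * (k-10) (k-\frac{5}{3}) (k+\frac{1}{2}) / [(k-\frac{5}{4}) (k-\frac{2}{3}) (k+1)] - poly over poly, x = \frac{7}{8} from leading terms; C = -2 at k = 0.


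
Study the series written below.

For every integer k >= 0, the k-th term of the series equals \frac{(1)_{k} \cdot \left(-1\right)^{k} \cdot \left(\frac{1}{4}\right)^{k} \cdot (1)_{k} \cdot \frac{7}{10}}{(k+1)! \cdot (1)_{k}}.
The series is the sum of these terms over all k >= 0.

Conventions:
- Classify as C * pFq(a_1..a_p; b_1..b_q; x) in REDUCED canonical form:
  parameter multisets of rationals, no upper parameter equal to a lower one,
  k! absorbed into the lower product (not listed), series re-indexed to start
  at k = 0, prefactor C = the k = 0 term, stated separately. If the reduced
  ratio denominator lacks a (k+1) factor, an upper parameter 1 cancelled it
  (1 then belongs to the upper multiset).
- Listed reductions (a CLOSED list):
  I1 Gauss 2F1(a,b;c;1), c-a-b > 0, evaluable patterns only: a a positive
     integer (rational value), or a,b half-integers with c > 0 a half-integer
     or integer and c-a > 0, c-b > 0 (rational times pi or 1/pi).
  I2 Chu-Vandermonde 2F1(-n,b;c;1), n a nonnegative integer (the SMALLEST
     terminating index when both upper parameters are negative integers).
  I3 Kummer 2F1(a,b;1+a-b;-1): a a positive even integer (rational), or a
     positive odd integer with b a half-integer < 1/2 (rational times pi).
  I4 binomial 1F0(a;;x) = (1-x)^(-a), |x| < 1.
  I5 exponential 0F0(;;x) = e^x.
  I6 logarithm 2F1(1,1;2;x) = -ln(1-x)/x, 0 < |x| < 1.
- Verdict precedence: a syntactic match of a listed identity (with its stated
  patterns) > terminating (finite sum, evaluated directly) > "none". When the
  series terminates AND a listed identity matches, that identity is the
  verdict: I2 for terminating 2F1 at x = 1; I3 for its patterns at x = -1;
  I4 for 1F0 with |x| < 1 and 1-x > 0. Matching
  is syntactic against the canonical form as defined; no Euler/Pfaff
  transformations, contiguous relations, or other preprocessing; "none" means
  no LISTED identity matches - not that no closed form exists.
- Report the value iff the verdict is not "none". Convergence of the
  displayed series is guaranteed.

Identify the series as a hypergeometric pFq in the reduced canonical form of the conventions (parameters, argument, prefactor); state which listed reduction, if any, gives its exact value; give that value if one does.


With C = \frac{7}{10}: the canonical form is 2F1(1, 1; 2; -\frac{1}{4}). Verdict: the I6 logarithm reduction applies (the logarithm: parameters (1,1;2), x = -\frac{1}{4}). Exact value: \frac{14}{5} \cdot \ln\left(\frac{5}{4}\right).

The tell: t_0 being \frac{7}{10}, (1)_k (prefactor 7/10) is k! itself.
Consecutive-term ratio: r(k) = -\frac{1}{4} * (k+1) (k+1) / [(k+2) (k+1)] - poly over poly, x = -\frac{1}{4} from leading terms; C = \frac{7}{10} at k = 0.


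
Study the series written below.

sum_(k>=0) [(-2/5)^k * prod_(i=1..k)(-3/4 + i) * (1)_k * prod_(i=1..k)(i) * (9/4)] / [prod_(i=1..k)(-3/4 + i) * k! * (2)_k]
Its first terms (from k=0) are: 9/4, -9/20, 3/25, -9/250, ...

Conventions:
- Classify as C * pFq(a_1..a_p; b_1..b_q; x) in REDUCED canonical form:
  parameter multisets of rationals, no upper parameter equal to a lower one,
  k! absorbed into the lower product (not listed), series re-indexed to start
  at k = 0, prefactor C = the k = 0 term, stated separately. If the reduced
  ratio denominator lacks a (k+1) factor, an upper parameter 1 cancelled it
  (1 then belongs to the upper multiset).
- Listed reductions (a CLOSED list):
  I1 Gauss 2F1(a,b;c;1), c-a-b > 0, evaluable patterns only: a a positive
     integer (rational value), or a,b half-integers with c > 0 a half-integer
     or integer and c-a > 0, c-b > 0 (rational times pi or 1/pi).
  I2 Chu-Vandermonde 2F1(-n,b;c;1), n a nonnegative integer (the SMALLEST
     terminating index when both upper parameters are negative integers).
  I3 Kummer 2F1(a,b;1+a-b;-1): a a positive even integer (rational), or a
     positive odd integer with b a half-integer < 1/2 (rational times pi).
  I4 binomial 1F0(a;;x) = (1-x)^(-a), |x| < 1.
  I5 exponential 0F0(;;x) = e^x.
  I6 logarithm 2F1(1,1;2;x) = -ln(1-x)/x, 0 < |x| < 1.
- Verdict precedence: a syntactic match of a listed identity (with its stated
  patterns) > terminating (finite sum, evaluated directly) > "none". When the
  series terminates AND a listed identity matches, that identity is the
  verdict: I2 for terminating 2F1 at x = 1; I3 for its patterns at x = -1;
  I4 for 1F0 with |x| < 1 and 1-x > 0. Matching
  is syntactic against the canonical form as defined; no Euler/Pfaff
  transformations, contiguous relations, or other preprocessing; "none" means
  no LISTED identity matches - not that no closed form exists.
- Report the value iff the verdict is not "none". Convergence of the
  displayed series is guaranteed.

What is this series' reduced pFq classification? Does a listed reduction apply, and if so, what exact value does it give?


Key step: x = (-2/5) and the running product (C = 9/4, x = -2/5) telescopes to a rising factorial.
Step ratio: r(k) = (-2/5) * (k+1) (k+1) / [(k+2) (k+1)] - rational in k. x = (-2/5); t_0 = 9/4; negate the roots.

This is 9/4 * 2F1(1, 1; 2; -2/5) in reduced canonical form. Verdict at x = -2/5: logarithm (I6) matches (the logarithm: parameters (1,1;2), x = -2/5). Its exact value is (45/8) * ln(7/5).


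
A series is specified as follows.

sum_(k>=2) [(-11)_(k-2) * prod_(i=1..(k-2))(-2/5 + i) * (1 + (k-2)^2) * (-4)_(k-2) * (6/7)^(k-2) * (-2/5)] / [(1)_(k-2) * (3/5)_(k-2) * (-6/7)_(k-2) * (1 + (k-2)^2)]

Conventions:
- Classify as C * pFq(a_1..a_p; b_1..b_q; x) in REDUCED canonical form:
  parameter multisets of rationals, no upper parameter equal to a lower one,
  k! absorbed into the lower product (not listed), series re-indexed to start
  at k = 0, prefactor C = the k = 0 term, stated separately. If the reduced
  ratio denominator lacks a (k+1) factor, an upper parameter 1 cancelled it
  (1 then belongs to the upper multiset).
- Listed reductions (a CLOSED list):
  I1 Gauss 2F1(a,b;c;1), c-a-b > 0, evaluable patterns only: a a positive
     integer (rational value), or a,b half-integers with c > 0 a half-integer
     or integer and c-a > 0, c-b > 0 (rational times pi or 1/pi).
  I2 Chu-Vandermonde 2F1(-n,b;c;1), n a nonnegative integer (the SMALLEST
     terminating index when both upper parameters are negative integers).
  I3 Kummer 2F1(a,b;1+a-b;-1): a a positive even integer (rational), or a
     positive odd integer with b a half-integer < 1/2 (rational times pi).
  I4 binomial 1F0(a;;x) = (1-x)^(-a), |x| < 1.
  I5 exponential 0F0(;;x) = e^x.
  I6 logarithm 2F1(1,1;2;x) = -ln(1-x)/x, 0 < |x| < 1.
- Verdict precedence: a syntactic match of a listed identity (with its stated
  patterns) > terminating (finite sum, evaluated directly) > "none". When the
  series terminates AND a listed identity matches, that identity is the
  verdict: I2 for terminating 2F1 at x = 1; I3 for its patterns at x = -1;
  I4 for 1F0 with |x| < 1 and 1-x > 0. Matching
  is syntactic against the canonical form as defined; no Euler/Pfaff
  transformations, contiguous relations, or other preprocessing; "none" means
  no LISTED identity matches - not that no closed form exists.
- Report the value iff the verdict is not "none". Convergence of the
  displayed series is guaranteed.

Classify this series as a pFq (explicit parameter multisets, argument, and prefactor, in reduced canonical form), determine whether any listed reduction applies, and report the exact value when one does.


At argument 6/7: a 2F1 with upper {-11, -4}, lower {-6/7}, scaled by C = -2/5. Verdict: terminating - upper parameter -4 makes this a finite sum (last index 4), evaluated exactly. Its exact value is 72158/5.

Structural cue: x = (6/7) and the parameter 3/5 appears in both the upper and lower lists and cancels (alongside the other common factor).
Consecutive-term ratio: r(k) = (6/7) * (k-11) (k-4) / [(k-6/7) (k+1)] - rational in k, leading ratio (6/7); with t_0 = -2/5, classification follows.
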